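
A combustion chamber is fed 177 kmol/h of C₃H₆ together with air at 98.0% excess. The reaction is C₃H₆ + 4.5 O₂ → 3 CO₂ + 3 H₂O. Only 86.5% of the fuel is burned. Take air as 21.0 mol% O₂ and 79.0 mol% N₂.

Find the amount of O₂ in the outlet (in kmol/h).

Stoichiometric O₂ = 4.5 × 177 = 796.5 kmol/h; O₂ fed = 796.5 × 1.980 = 1577 kmol/h.
N₂ fed = 1577 × 79/21 = 5933 kmol/h.
Fuel reacted = 0.865 × 177 → ξ = 153.1 kmol/h.
Outlet (n = n₀ + ν ξ):
  C₃H₆: 177 − 1(153.1) = 23.9
  O₂: 1577 − 4.5(153.1) = 888.1
  N₂: 5933 (inert)
  CO₂: 0 + 3(153.1) = 459.3
  H₂O: 0 + 3(153.1) = 459.3

888 kmol/h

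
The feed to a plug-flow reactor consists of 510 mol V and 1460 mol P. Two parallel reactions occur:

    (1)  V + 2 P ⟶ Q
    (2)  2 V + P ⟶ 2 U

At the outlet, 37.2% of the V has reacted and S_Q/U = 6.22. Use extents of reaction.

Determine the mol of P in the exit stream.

Conversion of V: V consumed = 0.372 × 510 = 189.7 mol = 1ξ₁ + 2ξ₂.
Selectivity: 1ξ₁ / (2ξ₂) = 6.22 → ξ₁ = 12.44 ξ₂.
Substitute: (1·12.44 + 2) ξ₂ = 189.7 → ξ₂ = 13.14 mol, ξ₁ = 163.4 mol.
Outlet amounts (n = n₀ + Σ ν·ξ):
  V: 510 − 1(163.4) − 2(13.14) = 320.3
  P: 1460 − 2(163.4) − 1(13.14) = 1120
  Q: 0 + 1(163.4) = 163.4
  U: 0 + 2(13.14) = 26.28

1120 mol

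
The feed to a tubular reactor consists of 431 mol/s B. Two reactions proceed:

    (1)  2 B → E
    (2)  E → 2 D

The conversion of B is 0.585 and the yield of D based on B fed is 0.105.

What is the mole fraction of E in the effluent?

Conversion of B: B consumed = 2ξ₁ = 0.585 × 431 → ξ₁ = 126.1 mol/s.
Yield of D: 2ξ₂ / 431 = 0.105 → ξ₂ = 22.63 mol/s.
Outlet amounts (n = n₀ + Σ ν·ξ):
  B: 431 − 2(126.1) = 178.9
  E: 0 + 1(126.1) − 1(22.63) = 103.4
  D: 0 + 2(22.63) = 45.25
Total out = 327.6 mol/s; y_E = 103.4 / 327.6 = 0.3158.

0.316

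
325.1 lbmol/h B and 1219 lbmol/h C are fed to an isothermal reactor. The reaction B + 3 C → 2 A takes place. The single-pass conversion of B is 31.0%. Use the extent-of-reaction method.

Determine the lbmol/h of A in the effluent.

B reacted = 0.31 × 325.1 = 100.8 lbmol/h; ν_B = −1, so ξ = 100.8/1 = 100.8 lbmol/h.
Outlet amounts (n = n₀ + ν ξ):
  B: 325.1 − 1(100.8) = 224.3
  C: 1219 − 3(100.8) = 916.7
  A: 0 + 2(100.8) = 201.6

202 lbmol/h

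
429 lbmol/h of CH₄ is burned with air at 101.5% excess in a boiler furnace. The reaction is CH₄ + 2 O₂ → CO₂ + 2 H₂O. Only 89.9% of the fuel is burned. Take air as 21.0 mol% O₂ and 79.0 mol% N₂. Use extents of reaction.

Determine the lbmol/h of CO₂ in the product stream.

386 lbmol/h

Stoichiometric O₂ = 2 × 429 = 858 lbmol/h; O₂ fed = 858 × 2.015 = 1729 lbmol/h.
N₂ fed = 1729 × 79/21 = 6504 lbmol/h.
Fuel reacted = 0.899 × 429 → ξ = 385.7 lbmol/h.
Outlet (n = n₀ + ν ξ):
  CH₄: 429 − 1(385.7) = 43.33
  O₂: 1729 − 2(385.7) = 957.5
  N₂: 6504 (inert)
  CO₂: 0 + 1(385.7) = 385.7
  H₂O: 0 + 2(385.7) = 771.3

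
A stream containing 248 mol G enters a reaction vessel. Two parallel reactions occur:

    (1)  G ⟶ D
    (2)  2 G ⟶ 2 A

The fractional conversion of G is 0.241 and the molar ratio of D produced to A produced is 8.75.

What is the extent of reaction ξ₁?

Conversion of G: G consumed = 0.241 × 248 = 59.77 mol = 1ξ₁ + 2ξ₂.
Selectivity: 1ξ₁ / (2ξ₂) = 8.75 → ξ₁ = 17.5 ξ₂.
Substitute: (1·17.5 + 2) ξ₂ = 59.77 → ξ₂ = 3.065 mol, ξ₁ = 53.64 mol.
Outlet amounts (n = n₀ + Σ ν·ξ):
  G: 248 − 1(53.64) − 2(3.065) = 188.2
  D: 0 + 1(53.64) = 53.64
  A: 0 + 2(3.065) = 6.13

ξ₁ = 53.6 mol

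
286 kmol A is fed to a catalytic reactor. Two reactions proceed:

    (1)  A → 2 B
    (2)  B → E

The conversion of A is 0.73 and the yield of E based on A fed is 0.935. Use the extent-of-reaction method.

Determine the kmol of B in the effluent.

150 kmol

Conversion of A: A consumed = 1ξ₁ = 0.73 × 286 → ξ₁ = 208.8 kmol.
Yield of E: 1ξ₂ / 286 = 0.935 → ξ₂ = 267.4 kmol.
Outlet amounts (n = n₀ + Σ ν·ξ):
  A: 286 − 1(208.8) = 77.22
  B: 0 + 2(208.8) − 1(267.4) = 150.1
  E: 0 + 1(267.4) = 267.4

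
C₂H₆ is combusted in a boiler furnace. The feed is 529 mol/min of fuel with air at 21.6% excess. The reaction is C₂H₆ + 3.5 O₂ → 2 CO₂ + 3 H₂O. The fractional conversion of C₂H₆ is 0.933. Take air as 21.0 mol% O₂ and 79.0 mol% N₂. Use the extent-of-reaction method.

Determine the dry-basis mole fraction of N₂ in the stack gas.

Stoichiometric O₂ = 3.5 × 529 = 1852 mol/min; O₂ fed = 1852 × 1.216 = 2251 mol/min.
N₂ fed = 2251 × 79/21 = 8470 mol/min.
Fuel reacted = 0.933 × 529 → ξ = 493.6 mol/min.
Outlet (n = n₀ + ν ξ):
  C₂H₆: 529 − 1(493.6) = 35.44
  O₂: 2251 − 3.5(493.6) = 524
  N₂: 8470 (inert)
  CO₂: 0 + 2(493.6) = 987.1
  H₂O: 0 + 3(493.6) = 1481
Dry total = 10020 mol/min; y_N₂ (dry) = 8470 / 10020 = 0.8456.

0.846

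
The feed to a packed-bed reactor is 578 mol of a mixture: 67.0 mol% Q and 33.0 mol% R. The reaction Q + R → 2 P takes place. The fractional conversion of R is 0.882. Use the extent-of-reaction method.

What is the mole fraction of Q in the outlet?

R reacted = 0.882 × 190.7 = 168.2 mol; ν_R = −1, so ξ = 168.2/1 = 168.2 mol.
Outlet amounts (n = n₀ + ν ξ):
  Q: 387.3 − 1(168.2) = 219
  R: 190.7 − 1(168.2) = 22.51
  P: 0 + 2(168.2) = 336.5
Total out = 578 mol; y_Q = 219 / 578 = 0.3789.

0.379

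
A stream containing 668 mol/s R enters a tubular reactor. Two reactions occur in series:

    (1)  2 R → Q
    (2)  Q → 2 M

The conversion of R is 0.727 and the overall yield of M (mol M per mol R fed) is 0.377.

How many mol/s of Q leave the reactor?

Conversion of R: R consumed = 2ξ₁ = 0.727 × 668 → ξ₁ = 242.8 mol/s.
Yield of M: 2ξ₂ / 668 = 0.377 → ξ₂ = 125.9 mol/s.
Outlet amounts (n = n₀ + Σ ν·ξ):
  R: 668 − 2(242.8) = 182.4
  Q: 0 + 1(242.8) − 1(125.9) = 116.9
  M: 0 + 2(125.9) = 251.8

117 mol/s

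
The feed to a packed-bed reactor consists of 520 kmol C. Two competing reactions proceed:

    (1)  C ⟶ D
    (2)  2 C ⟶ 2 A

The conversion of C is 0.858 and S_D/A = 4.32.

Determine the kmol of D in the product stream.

362 kmol

Conversion of C: C consumed = 0.858 × 520 = 446.2 kmol = 1ξ₁ + 2ξ₂.
Selectivity: 1ξ₁ / (2ξ₂) = 4.32 → ξ₁ = 8.64 ξ₂.
Substitute: (1·8.64 + 2) ξ₂ = 446.2 → ξ₂ = 41.93 kmol, ξ₁ = 362.3 kmol.
Outlet amounts (n = n₀ + Σ ν·ξ):
  C: 520 − 1(362.3) − 2(41.93) = 73.84
  D: 0 + 1(362.3) = 362.3
  A: 0 + 2(41.93) = 83.86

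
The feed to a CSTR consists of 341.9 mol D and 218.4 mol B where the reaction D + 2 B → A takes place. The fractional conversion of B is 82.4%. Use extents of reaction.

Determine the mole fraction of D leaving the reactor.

B reacted = 0.824 × 218.4 = 180 mol; ν_B = −2, so ξ = 180/2 = 89.98 mol.
Outlet amounts (n = n₀ + ν ξ):
  D: 341.9 − 1(89.98) = 251.9
  B: 218.4 − 2(89.98) = 38.44
  A: 0 + 1(89.98) = 89.98
Total out = 380.3 mol; y_D = 251.9 / 380.3 = 0.6624.

0.662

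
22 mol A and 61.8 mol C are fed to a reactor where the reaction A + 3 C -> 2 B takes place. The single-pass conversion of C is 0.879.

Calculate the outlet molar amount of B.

36.2 mol

C reacted = 0.879 × 61.8 = 54.32 mol; ν_C = −3, so ξ = 54.32/3 = 18.11 mol.
Outlet amounts (n = n₀ + ν ξ):
  A: 22 − 1(18.11) = 3.893
  C: 61.8 − 3(18.11) = 7.478
  B: 0 + 2(18.11) = 36.21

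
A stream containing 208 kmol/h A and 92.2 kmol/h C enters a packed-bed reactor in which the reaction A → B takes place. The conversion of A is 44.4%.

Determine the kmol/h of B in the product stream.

A reacted = 0.444 × 208 = 92.35 kmol/h; ν_A = −1, so ξ = 92.35/1 = 92.35 kmol/h.
Outlet amounts (n = n₀ + ν ξ):
  A: 208 − 1(92.35) = 115.6
  B: 0 + 1(92.35) = 92.35
  C: 92.2 (inert)

92.4 kmol/h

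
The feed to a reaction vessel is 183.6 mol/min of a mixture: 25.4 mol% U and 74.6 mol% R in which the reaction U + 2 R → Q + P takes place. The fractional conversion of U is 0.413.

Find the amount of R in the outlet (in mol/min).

U reacted = 0.413 × 46.63 = 19.26 mol/min; ν_U = −1, so ξ = 19.26/1 = 19.26 mol/min.
Outlet amounts (n = n₀ + ν ξ):
  U: 46.63 − 1(19.26) = 27.37
  R: 137 − 2(19.26) = 98.45
  Q: 0 + 1(19.26) = 19.26
  P: 0 + 1(19.26) = 19.26

98.4 mol/min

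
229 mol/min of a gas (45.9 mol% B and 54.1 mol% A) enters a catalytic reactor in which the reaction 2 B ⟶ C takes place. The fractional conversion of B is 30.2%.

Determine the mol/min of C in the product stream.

B reacted = 0.302 × 105.1 = 31.74 mol/min; ν_B = −2, so ξ = 31.74/2 = 15.87 mol/min.
Outlet amounts (n = n₀ + ν ξ):
  B: 105.1 − 2(15.87) = 73.37
  C: 0 + 1(15.87) = 15.87
  A: 123.9 (inert)

15.9 mol/min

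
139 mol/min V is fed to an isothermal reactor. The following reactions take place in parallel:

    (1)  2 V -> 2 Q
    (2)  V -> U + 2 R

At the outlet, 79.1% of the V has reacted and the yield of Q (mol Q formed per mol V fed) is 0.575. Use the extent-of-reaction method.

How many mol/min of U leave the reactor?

30 mol/min

Yield of Q: 2ξ₁ / 139 = 0.575 → ξ₁ = 39.96 mol/min.
Conversion of V: 2ξ₁ + 1ξ₂ = 0.791 × 139 = 109.9 → ξ₂ = 30.02 mol/min.
Outlet amounts (n = n₀ + Σ ν·ξ):
  V: 139 − 2(39.96) − 1(30.02) = 29.05
  Q: 0 + 2(39.96) = 79.92
  U: 0 + 1(30.02) = 30.02
  R: 0 + 2(30.02) = 60.05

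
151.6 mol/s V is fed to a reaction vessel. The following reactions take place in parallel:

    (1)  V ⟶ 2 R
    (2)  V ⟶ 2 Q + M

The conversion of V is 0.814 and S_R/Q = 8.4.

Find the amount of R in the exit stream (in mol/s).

Conversion of V: V consumed = 0.814 × 151.6 = 123.4 mol/s = 1ξ₁ + 1ξ₂.
Selectivity: 2ξ₁ / (2ξ₂) = 8.4 → ξ₁ = 8.4 ξ₂.
Substitute: (1·8.4 + 1) ξ₂ = 123.4 → ξ₂ = 13.13 mol/s, ξ₁ = 110.3 mol/s.
Outlet amounts (n = n₀ + Σ ν·ξ):
  V: 151.6 − 1(110.3) − 1(13.13) = 28.2
  R: 0 + 2(110.3) = 220.5
  Q: 0 + 2(13.13) = 26.26
  M: 0 + 1(13.13) = 13.13

221 mol/s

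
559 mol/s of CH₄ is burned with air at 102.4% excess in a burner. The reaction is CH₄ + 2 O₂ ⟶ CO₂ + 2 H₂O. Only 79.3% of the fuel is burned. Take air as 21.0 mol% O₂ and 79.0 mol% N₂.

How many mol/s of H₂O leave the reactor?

Stoichiometric O₂ = 2 × 559 = 1118 mol/s; O₂ fed = 1118 × 2.024 = 2263 mol/s.
N₂ fed = 2263 × 79/21 = 8513 mol/s.
Fuel reacted = 0.793 × 559 → ξ = 443.3 mol/s.
Outlet (n = n₀ + ν ξ):
  CH₄: 559 − 1(443.3) = 115.7
  O₂: 2263 − 2(443.3) = 1376
  N₂: 8513 (inert)
  CO₂: 0 + 1(443.3) = 443.3
  H₂O: 0 + 2(443.3) = 886.6

887 mol/s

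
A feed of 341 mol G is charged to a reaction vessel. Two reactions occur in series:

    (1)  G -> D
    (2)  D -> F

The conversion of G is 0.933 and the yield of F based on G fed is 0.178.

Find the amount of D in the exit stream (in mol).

Conversion of G: G consumed = 1ξ₁ = 0.933 × 341 → ξ₁ = 318.2 mol.
Yield of F: 1ξ₂ / 341 = 0.178 → ξ₂ = 60.7 mol.
Outlet amounts (n = n₀ + Σ ν·ξ):
  G: 341 − 1(318.2) = 22.85
  D: 0 + 1(318.2) − 1(60.7) = 257.5
  F: 0 + 1(60.7) = 60.7

257 mol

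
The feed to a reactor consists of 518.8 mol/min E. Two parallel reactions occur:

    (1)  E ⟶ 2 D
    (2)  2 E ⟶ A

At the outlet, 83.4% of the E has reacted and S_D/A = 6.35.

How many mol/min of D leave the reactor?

531 mol/min

Conversion of E: E consumed = 0.834 × 518.8 = 432.7 mol/min = 1ξ₁ + 2ξ₂.
Selectivity: 2ξ₁ / (1ξ₂) = 6.35 → ξ₁ = 3.175 ξ₂.
Substitute: (1·3.175 + 2) ξ₂ = 432.7 → ξ₂ = 83.61 mol/min, ξ₁ = 265.5 mol/min.
Outlet amounts (n = n₀ + Σ ν·ξ):
  E: 518.8 − 1(265.5) − 2(83.61) = 86.12
  D: 0 + 2(265.5) = 530.9
  A: 0 + 1(83.61) = 83.61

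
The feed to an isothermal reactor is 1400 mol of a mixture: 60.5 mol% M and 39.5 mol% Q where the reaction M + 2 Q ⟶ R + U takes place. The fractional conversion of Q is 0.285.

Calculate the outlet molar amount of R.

Q reacted = 0.285 × 553 = 157.6 mol; ν_Q = −2, so ξ = 157.6/2 = 78.8 mol.
Outlet amounts (n = n₀ + ν ξ):
  M: 847 − 1(78.8) = 768.2
  Q: 553 − 2(78.8) = 395.4
  R: 0 + 1(78.8) = 78.8
  U: 0 + 1(78.8) = 78.8

78.8 mol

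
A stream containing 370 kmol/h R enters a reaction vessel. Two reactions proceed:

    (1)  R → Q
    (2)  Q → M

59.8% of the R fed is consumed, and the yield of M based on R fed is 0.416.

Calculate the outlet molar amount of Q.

67.3 kmol/h

Conversion of R: R consumed = 1ξ₁ = 0.598 × 370 → ξ₁ = 221.3 kmol/h.
Yield of M: 1ξ₂ / 370 = 0.416 → ξ₂ = 153.9 kmol/h.
Outlet amounts (n = n₀ + Σ ν·ξ):
  R: 370 − 1(221.3) = 148.7
  Q: 0 + 1(221.3) − 1(153.9) = 67.34
  M: 0 + 1(153.9) = 153.9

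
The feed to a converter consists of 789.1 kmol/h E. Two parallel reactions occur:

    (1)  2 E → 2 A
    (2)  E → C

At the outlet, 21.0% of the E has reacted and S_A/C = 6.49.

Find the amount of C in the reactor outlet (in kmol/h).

Conversion of E: E consumed = 0.21 × 789.1 = 165.7 kmol/h = 2ξ₁ + 1ξ₂.
Selectivity: 2ξ₁ / (1ξ₂) = 6.49 → ξ₁ = 3.245 ξ₂.
Substitute: (2·3.245 + 1) ξ₂ = 165.7 → ξ₂ = 22.12 kmol/h, ξ₁ = 71.79 kmol/h.
Outlet amounts (n = n₀ + Σ ν·ξ):
  E: 789.1 − 2(71.79) − 1(22.12) = 623.4
  A: 0 + 2(71.79) = 143.6
  C: 0 + 1(22.12) = 22.12

22.1 kmol/h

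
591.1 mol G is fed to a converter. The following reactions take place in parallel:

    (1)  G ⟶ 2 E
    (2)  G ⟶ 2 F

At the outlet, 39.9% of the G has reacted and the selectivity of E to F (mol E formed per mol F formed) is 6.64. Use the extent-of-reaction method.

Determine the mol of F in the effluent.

Conversion of G: G consumed = 0.399 × 591.1 = 235.8 mol = 1ξ₁ + 1ξ₂.
Selectivity: 2ξ₁ / (2ξ₂) = 6.64 → ξ₁ = 6.64 ξ₂.
Substitute: (1·6.64 + 1) ξ₂ = 235.8 → ξ₂ = 30.87 mol, ξ₁ = 205 mol.
Outlet amounts (n = n₀ + Σ ν·ξ):
  G: 591.1 − 1(205) − 1(30.87) = 355.3
  E: 0 + 2(205) = 410
  F: 0 + 2(30.87) = 61.74

61.7 mol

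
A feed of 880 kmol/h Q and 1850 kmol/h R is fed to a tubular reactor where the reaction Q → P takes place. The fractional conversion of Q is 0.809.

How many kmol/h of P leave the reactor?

Q reacted = 0.809 × 880 = 711.9 kmol/h; ν_Q = −1, so ξ = 711.9/1 = 711.9 kmol/h.
Outlet amounts (n = n₀ + ν ξ):
  Q: 880 − 1(711.9) = 168.1
  P: 0 + 1(711.9) = 711.9
  R: 1850 (inert)

712 kmol/h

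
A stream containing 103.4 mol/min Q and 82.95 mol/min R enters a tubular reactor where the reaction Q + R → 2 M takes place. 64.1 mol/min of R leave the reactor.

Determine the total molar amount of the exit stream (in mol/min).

186 mol/min

For R: n = n₀ − 1ξ → 64.1 = 82.95 − 1ξ, giving ξ = 18.85 mol/min.
Outlet amounts (n = n₀ + ν ξ):
  Q: 103.4 − 1(18.85) = 84.55
  R: 82.95 − 1(18.85) = 64.1
  M: 0 + 2(18.85) = 37.7
Total out = 84.55 + 64.1 + 37.7 = 186.4 mol/min.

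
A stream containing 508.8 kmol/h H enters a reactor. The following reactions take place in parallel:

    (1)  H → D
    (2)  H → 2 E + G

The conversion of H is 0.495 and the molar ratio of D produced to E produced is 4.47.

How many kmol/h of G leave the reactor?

Conversion of H: H consumed = 0.495 × 508.8 = 251.9 kmol/h = 1ξ₁ + 1ξ₂.
Selectivity: 1ξ₁ / (2ξ₂) = 4.47 → ξ₁ = 8.94 ξ₂.
Substitute: (1·8.94 + 1) ξ₂ = 251.9 → ξ₂ = 25.34 kmol/h, ξ₁ = 226.5 kmol/h.
Outlet amounts (n = n₀ + Σ ν·ξ):
  H: 508.8 − 1(226.5) − 1(25.34) = 256.9
  D: 0 + 1(226.5) = 226.5
  E: 0 + 2(25.34) = 50.68
  G: 0 + 1(25.34) = 25.34

25.3 kmol/h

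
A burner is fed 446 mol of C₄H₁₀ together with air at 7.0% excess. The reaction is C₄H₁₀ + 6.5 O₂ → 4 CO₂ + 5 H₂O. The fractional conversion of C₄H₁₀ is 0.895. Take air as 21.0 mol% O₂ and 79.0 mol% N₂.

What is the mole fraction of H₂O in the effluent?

Stoichiometric O₂ = 6.5 × 446 = 2899 mol; O₂ fed = 2899 × 1.070 = 3102 mol.
N₂ fed = 3102 × 79/21 = 11670 mol.
Fuel reacted = 0.895 × 446 → ξ = 399.2 mol.
Outlet (n = n₀ + ν ξ):
  C₄H₁₀: 446 − 1(399.2) = 46.83
  O₂: 3102 − 6.5(399.2) = 507.3
  N₂: 11670 (inert)
  CO₂: 0 + 4(399.2) = 1597
  H₂O: 0 + 5(399.2) = 1996
Total out = 15820 mol; y_H₂O = 1996 / 15820 = 0.1262.

0.126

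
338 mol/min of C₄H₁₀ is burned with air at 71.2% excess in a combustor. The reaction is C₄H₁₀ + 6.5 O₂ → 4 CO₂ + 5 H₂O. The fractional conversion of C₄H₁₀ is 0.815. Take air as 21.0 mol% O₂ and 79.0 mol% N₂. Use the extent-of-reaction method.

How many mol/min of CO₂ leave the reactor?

1100 mol/min

Stoichiometric O₂ = 6.5 × 338 = 2197 mol/min; O₂ fed = 2197 × 1.712 = 3761 mol/min.
N₂ fed = 3761 × 79/21 = 14150 mol/min.
Fuel reacted = 0.815 × 338 → ξ = 275.5 mol/min.
Outlet (n = n₀ + ν ξ):
  C₄H₁₀: 338 − 1(275.5) = 62.53
  O₂: 3761 − 6.5(275.5) = 1971
  N₂: 14150 (inert)
  CO₂: 0 + 4(275.5) = 1102
  H₂O: 0 + 5(275.5) = 1377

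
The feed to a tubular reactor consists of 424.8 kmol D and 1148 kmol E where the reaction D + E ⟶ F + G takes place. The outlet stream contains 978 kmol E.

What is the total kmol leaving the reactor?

For E: n = n₀ − 1ξ → 978 = 1148 − 1ξ, giving ξ = 170 kmol.
Outlet amounts (n = n₀ + ν ξ):
  D: 424.8 − 1(170) = 254.8
  E: 1148 − 1(170) = 978
  F: 0 + 1(170) = 170
  G: 0 + 1(170) = 170
Total out = 254.8 + 978 + 170 + 170 = 1573 kmol.

1570 kmol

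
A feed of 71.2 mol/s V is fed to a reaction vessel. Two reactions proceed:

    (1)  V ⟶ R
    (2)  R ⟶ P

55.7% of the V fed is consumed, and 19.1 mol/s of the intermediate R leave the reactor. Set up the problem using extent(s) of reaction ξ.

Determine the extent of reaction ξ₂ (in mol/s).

ξ₂ = 20.6 mol/s

Conversion of V: V consumed = 1ξ₁ = 0.557 × 71.2 → ξ₁ = 39.66 mol/s.
R balance: n_R = 0 + 1ξ₁ − 1ξ₂ = 19.1 → ξ₂ = (1·39.66 − 19.1)/1 = 20.56 mol/s.
Outlet amounts (n = n₀ + Σ ν·ξ):
  V: 71.2 − 1(39.66) = 31.54
  R: 0 + 1(39.66) − 1(20.56) = 19.1
  P: 0 + 1(20.56) = 20.56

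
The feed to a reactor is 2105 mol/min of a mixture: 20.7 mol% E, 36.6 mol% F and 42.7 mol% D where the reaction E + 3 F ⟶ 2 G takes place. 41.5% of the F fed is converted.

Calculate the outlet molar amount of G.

F reacted = 0.415 × 770.4 = 319.7 mol/min; ν_F = −3, so ξ = 319.7/3 = 106.6 mol/min.
Outlet amounts (n = n₀ + ν ξ):
  E: 435.7 − 1(106.6) = 329.2
  F: 770.4 − 3(106.6) = 450.7
  G: 0 + 2(106.6) = 213.2
  D: 898.8 (inert)

213 mol/min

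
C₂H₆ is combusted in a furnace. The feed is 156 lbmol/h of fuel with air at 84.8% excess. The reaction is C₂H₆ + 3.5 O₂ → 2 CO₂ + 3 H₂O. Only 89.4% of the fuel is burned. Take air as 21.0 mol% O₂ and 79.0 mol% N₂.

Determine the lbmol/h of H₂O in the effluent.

418 lbmol/h

Stoichiometric O₂ = 3.5 × 156 = 546 lbmol/h; O₂ fed = 546 × 1.848 = 1009 lbmol/h.
N₂ fed = 1009 × 79/21 = 3796 lbmol/h.
Fuel reacted = 0.894 × 156 → ξ = 139.5 lbmol/h.
Outlet (n = n₀ + ν ξ):
  C₂H₆: 156 − 1(139.5) = 16.54
  O₂: 1009 − 3.5(139.5) = 520.9
  N₂: 3796 (inert)
  CO₂: 0 + 2(139.5) = 278.9
  H₂O: 0 + 3(139.5) = 418.4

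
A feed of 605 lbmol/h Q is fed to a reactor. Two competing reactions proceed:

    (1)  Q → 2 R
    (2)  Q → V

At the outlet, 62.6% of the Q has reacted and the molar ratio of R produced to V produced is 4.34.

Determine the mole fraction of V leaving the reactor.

Conversion of Q: Q consumed = 0.626 × 605 = 378.7 lbmol/h = 1ξ₁ + 1ξ₂.
Selectivity: 2ξ₁ / (1ξ₂) = 4.34 → ξ₁ = 2.17 ξ₂.
Substitute: (1·2.17 + 1) ξ₂ = 378.7 → ξ₂ = 119.5 lbmol/h, ξ₁ = 259.3 lbmol/h.
Outlet amounts (n = n₀ + Σ ν·ξ):
  Q: 605 − 1(259.3) − 1(119.5) = 226.3
  R: 0 + 2(259.3) = 518.5
  V: 0 + 1(119.5) = 119.5
Total out = 864.3 lbmol/h; y_V = 119.5 / 864.3 = 0.1382.

0.138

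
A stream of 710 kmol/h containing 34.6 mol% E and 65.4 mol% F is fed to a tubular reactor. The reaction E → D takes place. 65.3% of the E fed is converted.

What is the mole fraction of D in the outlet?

E reacted = 0.653 × 245.7 = 160.4 kmol/h; ν_E = −1, so ξ = 160.4/1 = 160.4 kmol/h.
Outlet amounts (n = n₀ + ν ξ):
  E: 245.7 − 1(160.4) = 85.24
  D: 0 + 1(160.4) = 160.4
  F: 464.3 (inert)
Total out = 710 kmol/h; y_D = 160.4 / 710 = 0.2259.

0.226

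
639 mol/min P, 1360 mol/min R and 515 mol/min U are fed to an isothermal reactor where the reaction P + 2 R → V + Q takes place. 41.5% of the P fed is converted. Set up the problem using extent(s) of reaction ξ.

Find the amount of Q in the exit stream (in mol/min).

265 mol/min

P reacted = 0.415 × 639 = 265.2 mol/min; ν_P = −1, so ξ = 265.2/1 = 265.2 mol/min.
Outlet amounts (n = n₀ + ν ξ):
  P: 639 − 1(265.2) = 373.8
  R: 1360 − 2(265.2) = 829.6
  V: 0 + 1(265.2) = 265.2
  Q: 0 + 1(265.2) = 265.2
  U: 515 (inert)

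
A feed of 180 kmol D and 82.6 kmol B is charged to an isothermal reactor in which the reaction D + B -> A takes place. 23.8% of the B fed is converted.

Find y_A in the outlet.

B reacted = 0.238 × 82.6 = 19.66 kmol; ν_B = −1, so ξ = 19.66/1 = 19.66 kmol.
Outlet amounts (n = n₀ + ν ξ):
  D: 180 − 1(19.66) = 160.3
  B: 82.6 − 1(19.66) = 62.94
  A: 0 + 1(19.66) = 19.66
Total out = 242.9 kmol; y_A = 19.66 / 242.9 = 0.08092.

0.0809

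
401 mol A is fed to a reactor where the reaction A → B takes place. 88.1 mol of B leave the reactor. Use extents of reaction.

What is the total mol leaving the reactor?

401 mol

For B: n = n₀ + 1ξ → 88.1 = 0 + 1ξ, giving ξ = 88.1 mol.
Outlet amounts (n = n₀ + ν ξ):
  A: 401 − 1(88.1) = 312.9
  B: 0 + 1(88.1) = 88.1
Total out = 312.9 + 88.1 = 401 mol.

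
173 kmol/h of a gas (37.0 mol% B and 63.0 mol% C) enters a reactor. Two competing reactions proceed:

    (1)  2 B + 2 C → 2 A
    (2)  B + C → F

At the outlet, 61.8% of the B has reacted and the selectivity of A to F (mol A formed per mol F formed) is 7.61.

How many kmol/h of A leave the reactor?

35 kmol/h

Conversion of B: B consumed = 0.618 × 64.01 = 39.56 kmol/h = 2ξ₁ + 1ξ₂.
Selectivity: 2ξ₁ / (1ξ₂) = 7.61 → ξ₁ = 3.805 ξ₂.
Substitute: (2·3.805 + 1) ξ₂ = 39.56 → ξ₂ = 4.594 kmol/h, ξ₁ = 17.48 kmol/h.
Outlet amounts (n = n₀ + Σ ν·ξ):
  B: 64.01 − 2(17.48) − 1(4.594) = 24.45
  C: 109 − 2(17.48) − 1(4.594) = 69.43
  A: 0 + 2(17.48) = 34.96
  F: 0 + 1(4.594) = 4.594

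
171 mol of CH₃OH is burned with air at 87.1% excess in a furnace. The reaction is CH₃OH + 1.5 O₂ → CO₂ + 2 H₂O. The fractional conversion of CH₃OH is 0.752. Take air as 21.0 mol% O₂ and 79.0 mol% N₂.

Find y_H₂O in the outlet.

Stoichiometric O₂ = 1.5 × 171 = 256.5 mol; O₂ fed = 256.5 × 1.871 = 479.9 mol.
N₂ fed = 479.9 × 79/21 = 1805 mol.
Fuel reacted = 0.752 × 171 → ξ = 128.6 mol.
Outlet (n = n₀ + ν ξ):
  CH₃OH: 171 − 1(128.6) = 42.41
  O₂: 479.9 − 1.5(128.6) = 287
  N₂: 1805 (inert)
  CO₂: 0 + 1(128.6) = 128.6
  H₂O: 0 + 2(128.6) = 257.2
Total out = 2521 mol; y_H₂O = 257.2 / 2521 = 0.102.

0.102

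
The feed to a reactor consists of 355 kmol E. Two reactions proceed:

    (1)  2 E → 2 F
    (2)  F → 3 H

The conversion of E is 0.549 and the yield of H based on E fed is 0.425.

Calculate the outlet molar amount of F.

Conversion of E: E consumed = 2ξ₁ = 0.549 × 355 → ξ₁ = 97.45 kmol.
Yield of H: 3ξ₂ / 355 = 0.425 → ξ₂ = 50.29 kmol.
Outlet amounts (n = n₀ + Σ ν·ξ):
  E: 355 − 2(97.45) = 160.1
  F: 0 + 2(97.45) − 1(50.29) = 144.6
  H: 0 + 3(50.29) = 150.9

145 kmol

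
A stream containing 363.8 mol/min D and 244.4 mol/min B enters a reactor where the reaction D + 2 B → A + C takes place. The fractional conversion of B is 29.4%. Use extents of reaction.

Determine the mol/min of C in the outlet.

B reacted = 0.294 × 244.4 = 71.85 mol/min; ν_B = −2, so ξ = 71.85/2 = 35.93 mol/min.
Outlet amounts (n = n₀ + ν ξ):
  D: 363.8 − 1(35.93) = 327.9
  B: 244.4 − 2(35.93) = 172.5
  A: 0 + 1(35.93) = 35.93
  C: 0 + 1(35.93) = 35.93

35.9 mol/min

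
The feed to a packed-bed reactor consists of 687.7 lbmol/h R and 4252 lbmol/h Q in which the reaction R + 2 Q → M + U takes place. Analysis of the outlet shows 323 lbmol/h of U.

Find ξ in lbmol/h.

ξ = 323 lbmol/h

For U: n = n₀ + 1ξ → 323 = 0 + 1ξ, giving ξ = 323 lbmol/h.
Outlet amounts (n = n₀ + ν ξ):
  R: 687.7 − 1(323) = 364.7
  Q: 4252 − 2(323) = 3606
  M: 0 + 1(323) = 323
  U: 0 + 1(323) = 323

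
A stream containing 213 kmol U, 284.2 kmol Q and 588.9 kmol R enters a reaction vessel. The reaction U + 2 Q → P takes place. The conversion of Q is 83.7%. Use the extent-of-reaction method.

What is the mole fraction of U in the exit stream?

0.111

Q reacted = 0.837 × 284.2 = 237.9 kmol; ν_Q = −2, so ξ = 237.9/2 = 118.9 kmol.
Outlet amounts (n = n₀ + ν ξ):
  U: 213 − 1(118.9) = 94.06
  Q: 284.2 − 2(118.9) = 46.32
  P: 0 + 1(118.9) = 118.9
  R: 588.9 (inert)
Total out = 848.2 kmol; y_U = 94.06 / 848.2 = 0.1109.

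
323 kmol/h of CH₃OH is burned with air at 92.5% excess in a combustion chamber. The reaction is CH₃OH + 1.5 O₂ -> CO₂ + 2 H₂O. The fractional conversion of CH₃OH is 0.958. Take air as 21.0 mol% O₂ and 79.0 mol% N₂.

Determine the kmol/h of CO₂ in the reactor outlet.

Stoichiometric O₂ = 1.5 × 323 = 484.5 kmol/h; O₂ fed = 484.5 × 1.925 = 932.7 kmol/h.
N₂ fed = 932.7 × 79/21 = 3509 kmol/h.
Fuel reacted = 0.958 × 323 → ξ = 309.4 kmol/h.
Outlet (n = n₀ + ν ξ):
  CH₃OH: 323 − 1(309.4) = 13.57
  O₂: 932.7 − 1.5(309.4) = 468.5
  N₂: 3509 (inert)
  CO₂: 0 + 1(309.4) = 309.4
  H₂O: 0 + 2(309.4) = 618.9

309 kmol/h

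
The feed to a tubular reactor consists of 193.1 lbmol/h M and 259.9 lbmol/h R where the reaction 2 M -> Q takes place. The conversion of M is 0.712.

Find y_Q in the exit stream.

M reacted = 0.712 × 193.1 = 137.5 lbmol/h; ν_M = −2, so ξ = 137.5/2 = 68.74 lbmol/h.
Outlet amounts (n = n₀ + ν ξ):
  M: 193.1 − 2(68.74) = 55.61
  Q: 0 + 1(68.74) = 68.74
  R: 259.9 (inert)
Total out = 384.3 lbmol/h; y_Q = 68.74 / 384.3 = 0.1789.

0.179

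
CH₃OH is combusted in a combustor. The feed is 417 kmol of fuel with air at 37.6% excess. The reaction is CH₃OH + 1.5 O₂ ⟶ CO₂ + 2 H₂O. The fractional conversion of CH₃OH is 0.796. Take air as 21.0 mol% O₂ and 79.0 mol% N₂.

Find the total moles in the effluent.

4680 kmol

Stoichiometric O₂ = 1.5 × 417 = 625.5 kmol; O₂ fed = 625.5 × 1.376 = 860.7 kmol.
N₂ fed = 860.7 × 79/21 = 3238 kmol.
Fuel reacted = 0.796 × 417 → ξ = 331.9 kmol.
Outlet (n = n₀ + ν ξ):
  CH₃OH: 417 − 1(331.9) = 85.07
  O₂: 860.7 − 1.5(331.9) = 362.8
  N₂: 3238 (inert)
  CO₂: 0 + 1(331.9) = 331.9
  H₂O: 0 + 2(331.9) = 663.9
Total out = 85.07 + 362.8 + 3238 + 331.9 + 663.9 = 4681 kmol.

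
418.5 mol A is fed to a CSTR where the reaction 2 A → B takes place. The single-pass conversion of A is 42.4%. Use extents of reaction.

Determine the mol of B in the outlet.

A reacted = 0.424 × 418.5 = 177.4 mol; ν_A = −2, so ξ = 177.4/2 = 88.72 mol.
Outlet amounts (n = n₀ + ν ξ):
  A: 418.5 − 2(88.72) = 241.1
  B: 0 + 1(88.72) = 88.72

88.7 mol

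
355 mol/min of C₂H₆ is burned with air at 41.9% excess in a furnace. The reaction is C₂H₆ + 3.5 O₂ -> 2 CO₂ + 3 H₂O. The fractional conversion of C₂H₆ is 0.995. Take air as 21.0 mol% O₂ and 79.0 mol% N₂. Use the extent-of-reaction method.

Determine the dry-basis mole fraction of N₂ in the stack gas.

0.843

Stoichiometric O₂ = 3.5 × 355 = 1242 mol/min; O₂ fed = 1242 × 1.419 = 1763 mol/min.
N₂ fed = 1763 × 79/21 = 6633 mol/min.
Fuel reacted = 0.995 × 355 → ξ = 353.2 mol/min.
Outlet (n = n₀ + ν ξ):
  C₂H₆: 355 − 1(353.2) = 1.775
  O₂: 1763 − 3.5(353.2) = 526.8
  N₂: 6633 (inert)
  CO₂: 0 + 2(353.2) = 706.5
  H₂O: 0 + 3(353.2) = 1060
Dry total = 7868 mol/min; y_N₂ (dry) = 6633 / 7868 = 0.843.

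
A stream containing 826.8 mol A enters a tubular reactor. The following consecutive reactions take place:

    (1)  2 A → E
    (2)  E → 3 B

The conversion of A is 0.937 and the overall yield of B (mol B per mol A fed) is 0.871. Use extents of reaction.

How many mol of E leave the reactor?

Conversion of A: A consumed = 2ξ₁ = 0.937 × 826.8 → ξ₁ = 387.4 mol.
Yield of B: 3ξ₂ / 826.8 = 0.871 → ξ₂ = 240 mol.
Outlet amounts (n = n₀ + Σ ν·ξ):
  A: 826.8 − 2(387.4) = 52.09
  E: 0 + 1(387.4) − 1(240) = 147.3
  B: 0 + 3(240) = 720.1

147 mol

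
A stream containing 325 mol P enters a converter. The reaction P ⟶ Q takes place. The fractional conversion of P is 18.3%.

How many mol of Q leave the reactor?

P reacted = 0.183 × 325 = 59.48 mol; ν_P = −1, so ξ = 59.48/1 = 59.48 mol.
Outlet amounts (n = n₀ + ν ξ):
  P: 325 − 1(59.48) = 265.5
  Q: 0 + 1(59.48) = 59.48

59.5 mol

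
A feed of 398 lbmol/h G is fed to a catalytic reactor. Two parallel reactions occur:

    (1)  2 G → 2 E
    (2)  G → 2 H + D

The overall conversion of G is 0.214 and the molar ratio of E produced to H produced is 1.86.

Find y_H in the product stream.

Conversion of G: G consumed = 0.214 × 398 = 85.17 lbmol/h = 2ξ₁ + 1ξ₂.
Selectivity: 2ξ₁ / (2ξ₂) = 1.86 → ξ₁ = 1.86 ξ₂.
Substitute: (2·1.86 + 1) ξ₂ = 85.17 → ξ₂ = 18.04 lbmol/h, ξ₁ = 33.56 lbmol/h.
Outlet amounts (n = n₀ + Σ ν·ξ):
  G: 398 − 2(33.56) − 1(18.04) = 312.8
  E: 0 + 2(33.56) = 67.13
  H: 0 + 2(18.04) = 36.09
  D: 0 + 1(18.04) = 18.04
Total out = 434.1 lbmol/h; y_H = 36.09 / 434.1 = 0.08314.

0.0831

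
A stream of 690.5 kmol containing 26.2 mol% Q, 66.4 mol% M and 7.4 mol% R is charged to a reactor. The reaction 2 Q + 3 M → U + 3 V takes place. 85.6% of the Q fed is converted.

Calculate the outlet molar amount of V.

Q reacted = 0.856 × 180.9 = 154.9 kmol; ν_Q = −2, so ξ = 154.9/2 = 77.43 kmol.
Outlet amounts (n = n₀ + ν ξ):
  Q: 180.9 − 2(77.43) = 26.05
  M: 458.5 − 3(77.43) = 226.2
  U: 0 + 1(77.43) = 77.43
  V: 0 + 3(77.43) = 232.3
  R: 51.1 (inert)

232 kmol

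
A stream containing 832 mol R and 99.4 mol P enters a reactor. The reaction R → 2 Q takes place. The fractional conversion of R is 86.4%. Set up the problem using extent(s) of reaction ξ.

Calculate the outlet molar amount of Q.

1440 mol

R reacted = 0.864 × 832 = 718.8 mol; ν_R = −1, so ξ = 718.8/1 = 718.8 mol.
Outlet amounts (n = n₀ + ν ξ):
  R: 832 − 1(718.8) = 113.2
  Q: 0 + 2(718.8) = 1438
  P: 99.4 (inert)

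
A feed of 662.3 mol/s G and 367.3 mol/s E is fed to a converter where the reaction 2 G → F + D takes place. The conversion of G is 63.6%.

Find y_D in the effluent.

G reacted = 0.636 × 662.3 = 421.2 mol/s; ν_G = −2, so ξ = 421.2/2 = 210.6 mol/s.
Outlet amounts (n = n₀ + ν ξ):
  G: 662.3 − 2(210.6) = 241.1
  F: 0 + 1(210.6) = 210.6
  D: 0 + 1(210.6) = 210.6
  E: 367.3 (inert)
Total out = 1030 mol/s; y_D = 210.6 / 1030 = 0.2046.

0.205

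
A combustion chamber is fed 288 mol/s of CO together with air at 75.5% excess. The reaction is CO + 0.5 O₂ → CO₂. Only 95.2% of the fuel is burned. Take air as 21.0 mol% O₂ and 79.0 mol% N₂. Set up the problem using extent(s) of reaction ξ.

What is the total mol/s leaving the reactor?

Stoichiometric O₂ = 0.5 × 288 = 144 mol/s; O₂ fed = 144 × 1.755 = 252.7 mol/s.
N₂ fed = 252.7 × 79/21 = 950.7 mol/s.
Fuel reacted = 0.952 × 288 → ξ = 274.2 mol/s.
Outlet (n = n₀ + ν ξ):
  CO: 288 − 1(274.2) = 13.82
  O₂: 252.7 − 0.5(274.2) = 115.6
  N₂: 950.7 (inert)
  CO₂: 0 + 1(274.2) = 274.2
Total out = 13.82 + 115.6 + 950.7 + 274.2 = 1354 mol/s.

1350 mol/s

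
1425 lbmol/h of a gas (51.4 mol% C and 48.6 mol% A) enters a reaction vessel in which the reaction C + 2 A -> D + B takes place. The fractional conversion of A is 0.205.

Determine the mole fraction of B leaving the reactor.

0.0524

A reacted = 0.205 × 692.5 = 142 lbmol/h; ν_A = −2, so ξ = 142/2 = 70.99 lbmol/h.
Outlet amounts (n = n₀ + ν ξ):
  C: 732.5 − 1(70.99) = 661.5
  A: 692.5 − 2(70.99) = 550.6
  D: 0 + 1(70.99) = 70.99
  B: 0 + 1(70.99) = 70.99
Total out = 1354 lbmol/h; y_B = 70.99 / 1354 = 0.05243.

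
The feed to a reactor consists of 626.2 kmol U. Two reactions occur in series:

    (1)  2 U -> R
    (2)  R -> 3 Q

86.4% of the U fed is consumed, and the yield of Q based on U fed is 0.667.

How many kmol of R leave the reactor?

131 kmol

Conversion of U: U consumed = 2ξ₁ = 0.864 × 626.2 → ξ₁ = 270.5 kmol.
Yield of Q: 3ξ₂ / 626.2 = 0.667 → ξ₂ = 139.2 kmol.
Outlet amounts (n = n₀ + Σ ν·ξ):
  U: 626.2 − 2(270.5) = 85.16
  R: 0 + 1(270.5) − 1(139.2) = 131.3
  Q: 0 + 3(139.2) = 417.7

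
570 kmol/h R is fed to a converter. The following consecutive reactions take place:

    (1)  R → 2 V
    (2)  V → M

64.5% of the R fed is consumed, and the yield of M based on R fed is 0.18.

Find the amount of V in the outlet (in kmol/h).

633 kmol/h

Conversion of R: R consumed = 1ξ₁ = 0.645 × 570 → ξ₁ = 367.7 kmol/h.
Yield of M: 1ξ₂ / 570 = 0.18 → ξ₂ = 102.6 kmol/h.
Outlet amounts (n = n₀ + Σ ν·ξ):
  R: 570 − 1(367.7) = 202.3
  V: 0 + 2(367.7) − 1(102.6) = 632.7
  M: 0 + 1(102.6) = 102.6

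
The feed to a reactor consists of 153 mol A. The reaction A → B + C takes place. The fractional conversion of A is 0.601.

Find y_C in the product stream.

0.375

A reacted = 0.601 × 153 = 91.95 mol; ν_A = −1, so ξ = 91.95/1 = 91.95 mol.
Outlet amounts (n = n₀ + ν ξ):
  A: 153 − 1(91.95) = 61.05
  B: 0 + 1(91.95) = 91.95
  C: 0 + 1(91.95) = 91.95
Total out = 245 mol; y_C = 91.95 / 245 = 0.3754.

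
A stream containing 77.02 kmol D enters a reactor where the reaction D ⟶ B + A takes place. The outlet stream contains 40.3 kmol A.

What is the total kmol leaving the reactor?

For A: n = n₀ + 1ξ → 40.3 = 0 + 1ξ, giving ξ = 40.3 kmol.
Outlet amounts (n = n₀ + ν ξ):
  D: 77.02 − 1(40.3) = 36.72
  B: 0 + 1(40.3) = 40.3
  A: 0 + 1(40.3) = 40.3
Total out = 36.72 + 40.3 + 40.3 = 117.3 kmol.

117 kmol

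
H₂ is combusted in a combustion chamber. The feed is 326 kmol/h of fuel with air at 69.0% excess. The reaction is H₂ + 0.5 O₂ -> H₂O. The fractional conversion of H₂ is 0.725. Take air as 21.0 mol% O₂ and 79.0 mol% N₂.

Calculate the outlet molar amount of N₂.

Stoichiometric O₂ = 0.5 × 326 = 163 kmol/h; O₂ fed = 163 × 1.690 = 275.5 kmol/h.
N₂ fed = 275.5 × 79/21 = 1036 kmol/h.
Fuel reacted = 0.725 × 326 → ξ = 236.3 kmol/h.
Outlet (n = n₀ + ν ξ):
  H₂: 326 − 1(236.3) = 89.65
  O₂: 275.5 − 0.5(236.3) = 157.3
  N₂: 1036 (inert)
  H₂O: 0 + 1(236.3) = 236.3

1040 kmol/h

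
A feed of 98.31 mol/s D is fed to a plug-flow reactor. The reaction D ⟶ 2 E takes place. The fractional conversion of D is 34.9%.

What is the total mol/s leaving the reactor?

133 mol/s

D reacted = 0.349 × 98.31 = 34.31 mol/s; ν_D = −1, so ξ = 34.31/1 = 34.31 mol/s.
Outlet amounts (n = n₀ + ν ξ):
  D: 98.31 − 1(34.31) = 64
  E: 0 + 2(34.31) = 68.62
Total out = 64 + 68.62 = 132.6 mol/s.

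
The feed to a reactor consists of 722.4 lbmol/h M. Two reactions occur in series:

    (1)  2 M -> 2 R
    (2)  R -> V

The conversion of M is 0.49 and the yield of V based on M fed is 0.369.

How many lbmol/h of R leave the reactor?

Conversion of M: M consumed = 2ξ₁ = 0.49 × 722.4 → ξ₁ = 177 lbmol/h.
Yield of V: 1ξ₂ / 722.4 = 0.369 → ξ₂ = 266.6 lbmol/h.
Outlet amounts (n = n₀ + Σ ν·ξ):
  M: 722.4 − 2(177) = 368.4
  R: 0 + 2(177) − 1(266.6) = 87.41
  V: 0 + 1(266.6) = 266.6

87.4 lbmol/h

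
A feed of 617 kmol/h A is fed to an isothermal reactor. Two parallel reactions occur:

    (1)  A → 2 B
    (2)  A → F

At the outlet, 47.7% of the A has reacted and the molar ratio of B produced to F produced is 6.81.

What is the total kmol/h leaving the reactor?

844 kmol/h

Conversion of A: A consumed = 0.477 × 617 = 294.3 kmol/h = 1ξ₁ + 1ξ₂.
Selectivity: 2ξ₁ / (1ξ₂) = 6.81 → ξ₁ = 3.405 ξ₂.
Substitute: (1·3.405 + 1) ξ₂ = 294.3 → ξ₂ = 66.81 kmol/h, ξ₁ = 227.5 kmol/h.
Outlet amounts (n = n₀ + Σ ν·ξ):
  A: 617 − 1(227.5) − 1(66.81) = 322.7
  B: 0 + 2(227.5) = 455
  F: 0 + 1(66.81) = 66.81
Total out = 322.7 + 455 + 66.81 = 844.5 kmol/h.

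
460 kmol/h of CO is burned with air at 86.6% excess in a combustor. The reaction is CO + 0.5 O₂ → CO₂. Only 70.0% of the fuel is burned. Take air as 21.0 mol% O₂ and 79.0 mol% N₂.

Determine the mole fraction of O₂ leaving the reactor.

Stoichiometric O₂ = 0.5 × 460 = 230 kmol/h; O₂ fed = 230 × 1.866 = 429.2 kmol/h.
N₂ fed = 429.2 × 79/21 = 1615 kmol/h.
Fuel reacted = 0.7 × 460 → ξ = 322 kmol/h.
Outlet (n = n₀ + ν ξ):
  CO: 460 − 1(322) = 138
  O₂: 429.2 − 0.5(322) = 268.2
  N₂: 1615 (inert)
  CO₂: 0 + 1(322) = 322
Total out = 2343 kmol/h; y_O₂ = 268.2 / 2343 = 0.1145.

0.114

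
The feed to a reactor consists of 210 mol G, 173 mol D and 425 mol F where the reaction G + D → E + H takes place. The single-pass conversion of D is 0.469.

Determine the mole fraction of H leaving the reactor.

0.1

D reacted = 0.469 × 173 = 81.14 mol; ν_D = −1, so ξ = 81.14/1 = 81.14 mol.
Outlet amounts (n = n₀ + ν ξ):
  G: 210 − 1(81.14) = 128.9
  D: 173 − 1(81.14) = 91.86
  E: 0 + 1(81.14) = 81.14
  H: 0 + 1(81.14) = 81.14
  F: 425 (inert)
Total out = 808 mol; y_H = 81.14 / 808 = 0.1004.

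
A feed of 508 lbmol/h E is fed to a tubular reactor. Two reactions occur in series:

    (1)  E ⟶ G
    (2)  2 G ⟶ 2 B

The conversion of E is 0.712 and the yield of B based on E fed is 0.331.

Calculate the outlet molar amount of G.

194 lbmol/h

Conversion of E: E consumed = 1ξ₁ = 0.712 × 508 → ξ₁ = 361.7 lbmol/h.
Yield of B: 2ξ₂ / 508 = 0.331 → ξ₂ = 84.07 lbmol/h.
Outlet amounts (n = n₀ + Σ ν·ξ):
  E: 508 − 1(361.7) = 146.3
  G: 0 + 1(361.7) − 2(84.07) = 193.5
  B: 0 + 2(84.07) = 168.1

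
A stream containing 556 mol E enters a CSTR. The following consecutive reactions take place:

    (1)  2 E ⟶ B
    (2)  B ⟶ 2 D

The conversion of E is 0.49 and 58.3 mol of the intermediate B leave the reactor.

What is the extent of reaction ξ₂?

Conversion of E: E consumed = 2ξ₁ = 0.49 × 556 → ξ₁ = 136.2 mol.
B balance: n_B = 0 + 1ξ₁ − 1ξ₂ = 58.3 → ξ₂ = (1·136.2 − 58.3)/1 = 77.92 mol.
Outlet amounts (n = n₀ + Σ ν·ξ):
  E: 556 − 2(136.2) = 283.6
  B: 0 + 1(136.2) − 1(77.92) = 58.3
  D: 0 + 2(77.92) = 155.8

ξ₂ = 77.9 mol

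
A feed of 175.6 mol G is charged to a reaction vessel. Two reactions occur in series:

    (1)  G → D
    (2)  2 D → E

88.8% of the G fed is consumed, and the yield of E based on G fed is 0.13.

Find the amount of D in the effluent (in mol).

Conversion of G: G consumed = 1ξ₁ = 0.888 × 175.6 → ξ₁ = 155.9 mol.
Yield of E: 1ξ₂ / 175.6 = 0.13 → ξ₂ = 22.83 mol.
Outlet amounts (n = n₀ + Σ ν·ξ):
  G: 175.6 − 1(155.9) = 19.67
  D: 0 + 1(155.9) − 2(22.83) = 110.3
  E: 0 + 1(22.83) = 22.83

110 mol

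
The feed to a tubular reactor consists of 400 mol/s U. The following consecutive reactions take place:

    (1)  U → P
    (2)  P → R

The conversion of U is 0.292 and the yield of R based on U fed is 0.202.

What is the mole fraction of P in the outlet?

Conversion of U: U consumed = 1ξ₁ = 0.292 × 400 → ξ₁ = 116.8 mol/s.
Yield of R: 1ξ₂ / 400 = 0.202 → ξ₂ = 80.8 mol/s.
Outlet amounts (n = n₀ + Σ ν·ξ):
  U: 400 − 1(116.8) = 283.2
  P: 0 + 1(116.8) − 1(80.8) = 36
  R: 0 + 1(80.8) = 80.8
Total out = 400 mol/s; y_P = 36 / 400 = 0.09.

0.09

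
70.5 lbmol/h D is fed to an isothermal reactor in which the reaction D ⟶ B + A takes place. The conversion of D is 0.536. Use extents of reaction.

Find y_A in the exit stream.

D reacted = 0.536 × 70.5 = 37.79 lbmol/h; ν_D = −1, so ξ = 37.79/1 = 37.79 lbmol/h.
Outlet amounts (n = n₀ + ν ξ):
  D: 70.5 − 1(37.79) = 32.71
  B: 0 + 1(37.79) = 37.79
  A: 0 + 1(37.79) = 37.79
Total out = 108.3 lbmol/h; y_A = 37.79 / 108.3 = 0.349.

0.349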